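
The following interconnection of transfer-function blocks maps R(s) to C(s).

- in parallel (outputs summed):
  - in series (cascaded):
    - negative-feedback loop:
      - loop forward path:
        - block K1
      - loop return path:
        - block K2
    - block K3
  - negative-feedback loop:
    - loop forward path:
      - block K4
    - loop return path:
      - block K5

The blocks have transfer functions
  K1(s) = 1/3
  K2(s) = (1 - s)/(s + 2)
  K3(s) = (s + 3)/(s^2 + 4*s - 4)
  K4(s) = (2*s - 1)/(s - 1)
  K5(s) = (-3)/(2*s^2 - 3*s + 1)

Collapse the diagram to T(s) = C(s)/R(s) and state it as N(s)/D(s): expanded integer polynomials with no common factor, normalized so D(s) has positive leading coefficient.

Step 1: reduce the feedback loop with forward K1 and return K2 gives (s + 2)/(2*s + 7)
Step 2: reduce the series chain [K1/(1+K1*K2)], K3 gives (s^2 + 5*s + 6)/(2*s^3 + 15*s^2 + 20*s - 28)
Step 3: feedback reduction of K4, K5 gives (2*s^2 - 3*s + 1)/(s^2 - 2*s - 2)
Step 4: reduce the parallel group ([K1/(1+K1*K2)]*K3), [K4/(1+K4*K5)], which is the overall transfer function T(s) = C(s)/R(s) in lowest terms

Answer: (4*s^5 + 25*s^4 - 107*s^2 + 82*s - 40)/(2*s^5 + 11*s^4 - 14*s^3 - 98*s^2 + 16*s + 56)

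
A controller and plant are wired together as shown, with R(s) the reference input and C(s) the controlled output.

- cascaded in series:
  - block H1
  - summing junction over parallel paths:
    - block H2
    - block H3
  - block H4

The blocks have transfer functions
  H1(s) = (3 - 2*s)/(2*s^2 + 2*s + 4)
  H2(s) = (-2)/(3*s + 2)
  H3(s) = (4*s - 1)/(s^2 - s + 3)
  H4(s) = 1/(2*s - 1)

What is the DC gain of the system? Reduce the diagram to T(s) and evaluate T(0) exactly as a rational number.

Step 1 - reduce the parallel group H2, H3, giving (10*s^2 + 7*s - 8)/(3*s^3 - s^2 + 7*s + 6)
Step 2 - combine H1, (H2+H3), H4 in series, giving (-20*s^3 + 16*s^2 + 37*s - 24)/(12*s^6 + 2*s^5 + 44*s^4 + 20*s^3 + 58*s^2 + 8*s - 24)
Evaluating the step-2 result (the overall T(s)) at s = 0 gives T(0) = -24/(-24) = 1.

Therefore the answer is 1.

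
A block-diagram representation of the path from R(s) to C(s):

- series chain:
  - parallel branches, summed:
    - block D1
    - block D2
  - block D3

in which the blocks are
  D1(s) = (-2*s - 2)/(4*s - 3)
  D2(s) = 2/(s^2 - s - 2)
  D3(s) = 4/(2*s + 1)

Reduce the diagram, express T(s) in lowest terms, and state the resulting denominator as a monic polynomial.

Answer: s^4 - 5*s^3/4 - 17*s^2/8 + 7*s/8 + 3/4

Working:
Step 1. sum the parallel branches D1, D2 = (-2*s^3 + 14*s - 2)/(4*s^3 - 7*s^2 - 5*s + 6)
Step 2. reduce the series chain (D1+D2), D3 = (-8*s^3 + 56*s - 8)/(8*s^4 - 10*s^3 - 17*s^2 + 7*s + 6)
T(s) is the step-2 result (common factors already cancelled). Leading coefficient of the denominator: 8. Divide through by 8 for the monic polynomial.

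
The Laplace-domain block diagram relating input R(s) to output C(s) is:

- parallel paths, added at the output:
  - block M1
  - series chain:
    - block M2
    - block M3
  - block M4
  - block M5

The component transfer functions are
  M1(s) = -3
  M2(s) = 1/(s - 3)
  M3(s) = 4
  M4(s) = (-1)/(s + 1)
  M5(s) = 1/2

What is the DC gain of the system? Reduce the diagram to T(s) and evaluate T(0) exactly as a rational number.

Reducing step by step:

Step 1. combine M2, M3 in series; result 4/(s - 3)
Step 2. combine M1, (M2*M3), M4, M5 in parallel; result (-5*s^2 + 16*s + 29)/(2*s^2 - 4*s - 6)
Evaluating the step-2 result (the overall T(s)) at s = 0 gives T(0) = 29/(-6) = -29/6.

Answer: -29/6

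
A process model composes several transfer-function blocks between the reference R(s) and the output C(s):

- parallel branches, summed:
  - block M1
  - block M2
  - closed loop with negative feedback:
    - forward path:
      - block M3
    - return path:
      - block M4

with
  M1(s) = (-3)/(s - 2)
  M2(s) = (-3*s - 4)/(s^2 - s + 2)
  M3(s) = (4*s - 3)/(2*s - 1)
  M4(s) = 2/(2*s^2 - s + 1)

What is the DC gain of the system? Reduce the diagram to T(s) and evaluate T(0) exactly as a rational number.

The answer is -1/14.

Reasoning:
1. collapse the loop (M3 forward, M4 return), giving (8*s^3 - 10*s^2 + 7*s - 3)/(4*s^3 - 4*s^2 + 11*s - 7)
2. add M1, M2, [M3/(1+M3*M4)] (parallel), giving (8*s^6 - 58*s^5 + 113*s^4 - 174*s^3 + 166*s^2 - 53*s - 2)/(4*s^6 - 16*s^5 + 39*s^4 - 72*s^3 + 81*s^2 - 72*s + 28)
Evaluating the step-2 result (the overall T(s)) at s = 0 gives T(0) = -2/28 = -1/14.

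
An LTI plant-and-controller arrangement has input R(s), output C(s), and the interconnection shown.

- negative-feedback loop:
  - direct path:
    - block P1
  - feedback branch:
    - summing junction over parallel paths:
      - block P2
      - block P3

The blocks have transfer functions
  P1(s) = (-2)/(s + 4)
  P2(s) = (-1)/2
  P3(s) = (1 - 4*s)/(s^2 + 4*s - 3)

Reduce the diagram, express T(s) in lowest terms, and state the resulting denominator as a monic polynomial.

The answer is s^3 + 9*s^2 + 25*s - 17.

Reasoning:
[1] add P2, P3 (parallel) = (-s^2 - 12*s + 5)/(2*s^2 + 8*s - 6)
[2] apply the feedback formula to P1, (P2+P3) = (-2*s^2 - 8*s + 6)/(s^3 + 9*s^2 + 25*s - 17)
That last expression is T(s), already simplified, and its denominator is already monic.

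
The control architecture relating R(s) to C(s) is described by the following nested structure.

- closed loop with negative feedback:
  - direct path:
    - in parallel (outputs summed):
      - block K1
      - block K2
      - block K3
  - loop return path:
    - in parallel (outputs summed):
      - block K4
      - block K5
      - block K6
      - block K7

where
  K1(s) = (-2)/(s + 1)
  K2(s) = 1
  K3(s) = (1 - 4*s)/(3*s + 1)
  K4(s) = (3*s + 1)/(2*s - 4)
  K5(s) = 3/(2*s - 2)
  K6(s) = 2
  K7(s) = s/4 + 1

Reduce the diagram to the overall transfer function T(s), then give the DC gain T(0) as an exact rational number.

Answer: 0

Working:
[1] parallel reduction of K1, K2, K3 gives (-s^2 - 5*s)/(3*s^2 + 4*s + 1)
[2] combine K4, K5, K6, K7 in parallel gives (s^3 + 15*s^2 - 32*s + 10)/(4*s^2 - 12*s + 8)
[3] collapse the loop ((K1+K2+K3) forward, (K4+K5+K6+K7) return) gives (4*s^4 + 8*s^3 - 52*s^2 + 40*s)/(s^5 + 8*s^4 + 63*s^3 - 130*s^2 + 30*s - 8)
Evaluating the step-3 result (the overall T(s)) at s = 0 gives T(0) = 0/(-8) = 0.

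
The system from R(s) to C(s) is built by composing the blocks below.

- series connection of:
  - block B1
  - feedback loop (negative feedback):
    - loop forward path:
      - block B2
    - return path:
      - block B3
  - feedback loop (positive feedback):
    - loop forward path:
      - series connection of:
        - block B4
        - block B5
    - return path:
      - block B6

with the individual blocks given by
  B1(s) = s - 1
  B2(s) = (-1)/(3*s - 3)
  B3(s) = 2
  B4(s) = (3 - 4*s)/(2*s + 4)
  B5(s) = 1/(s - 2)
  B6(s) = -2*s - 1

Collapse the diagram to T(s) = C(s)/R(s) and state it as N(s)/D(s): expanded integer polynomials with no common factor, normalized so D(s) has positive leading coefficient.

Step 1: close the feedback loop around B2, B3 -> (-1)/(3*s - 5)
Step 2: cascade B4, B5 -> (3 - 4*s)/(2*s^2 - 8)
Step 3: collapse the loop ((B4*B5) forward, B6 return) -> (4*s - 3)/(6*s^2 - 2*s + 5)
Step 4: cascade B1, [B2/(1+B2*B3)], [(B4*B5)/(1-(B4*B5)*B6)]: this yields T(s), and no further normalization is needed

Therefore the answer is (-4*s^2 + 7*s - 3)/(18*s^3 - 36*s^2 + 25*s - 25).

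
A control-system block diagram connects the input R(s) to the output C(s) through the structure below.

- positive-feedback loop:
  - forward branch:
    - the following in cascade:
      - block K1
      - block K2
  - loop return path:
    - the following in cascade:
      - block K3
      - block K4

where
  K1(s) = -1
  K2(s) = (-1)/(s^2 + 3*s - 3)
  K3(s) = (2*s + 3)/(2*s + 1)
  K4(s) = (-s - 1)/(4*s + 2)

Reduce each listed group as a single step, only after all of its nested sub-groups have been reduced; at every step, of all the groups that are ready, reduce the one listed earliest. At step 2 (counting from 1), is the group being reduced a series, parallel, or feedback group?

Step 1 - combine K1, K2 in series
Step 2 - reduce the series chain K3, K4
Step 3 - close the feedback loop around (K1*K2), (K3*K4)
Step 2: series.

Final answer: series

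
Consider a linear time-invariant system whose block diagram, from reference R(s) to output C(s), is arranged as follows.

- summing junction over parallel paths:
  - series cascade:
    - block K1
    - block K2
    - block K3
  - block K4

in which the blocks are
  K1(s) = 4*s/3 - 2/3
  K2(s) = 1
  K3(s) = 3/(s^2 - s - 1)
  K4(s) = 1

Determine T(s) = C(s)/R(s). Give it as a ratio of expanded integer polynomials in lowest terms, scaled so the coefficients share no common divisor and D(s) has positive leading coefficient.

Reducing step by step:

Step 1: reduce the series chain K1, K2, K3; result (4*s - 2)/(s^2 - s - 1)
Step 2: combine (K1*K2*K3), K4 in parallel, giving the overall T(s)

Answer: (s^2 + 3*s - 3)/(s^2 - s - 1)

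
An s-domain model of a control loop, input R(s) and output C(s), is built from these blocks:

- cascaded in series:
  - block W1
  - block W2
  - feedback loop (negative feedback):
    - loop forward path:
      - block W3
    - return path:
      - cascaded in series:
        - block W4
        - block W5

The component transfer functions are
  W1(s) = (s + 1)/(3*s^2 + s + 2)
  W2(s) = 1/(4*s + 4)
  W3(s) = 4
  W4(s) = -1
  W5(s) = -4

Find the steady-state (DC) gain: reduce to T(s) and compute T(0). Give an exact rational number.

Reducing step by step:

Step 1 - combine W4, W5 in series: 4
Step 2 - feedback reduction of W3, (W4*W5): 4/17
Step 3 - combine W1, W2, [W3/(1+W3*(W4*W5))] in series: 1/(51*s^2 + 17*s + 34)
DC gain: substitute s = 0 into T(s) from step 3: T(0) = 1/34.

Answer: 1/34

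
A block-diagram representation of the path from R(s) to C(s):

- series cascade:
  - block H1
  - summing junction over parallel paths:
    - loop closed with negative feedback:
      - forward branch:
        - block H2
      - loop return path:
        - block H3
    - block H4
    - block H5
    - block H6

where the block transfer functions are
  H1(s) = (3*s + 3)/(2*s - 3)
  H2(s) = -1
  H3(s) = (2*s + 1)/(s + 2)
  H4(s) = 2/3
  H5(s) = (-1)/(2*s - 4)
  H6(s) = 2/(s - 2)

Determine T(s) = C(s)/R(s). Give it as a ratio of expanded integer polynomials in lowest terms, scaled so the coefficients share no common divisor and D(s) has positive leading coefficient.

Step 1: reduce the feedback loop with forward H2 and return H3, giving (s + 2)/(s - 1)
Step 2: combine [H2/(1+H2*H3)], H4, H5, H6 in parallel, giving (10*s^2 - 3*s - 25)/(6*s^2 - 18*s + 12)
Step 3: multiply H1, ([H2/(1+H2*H3)]+H4+H5+H6) (series); the result is T(s) itself (integer coefficients, no common factor, positive leading denominator coefficient)

Therefore the answer is (10*s^3 + 7*s^2 - 28*s - 25)/(4*s^3 - 18*s^2 + 26*s - 12).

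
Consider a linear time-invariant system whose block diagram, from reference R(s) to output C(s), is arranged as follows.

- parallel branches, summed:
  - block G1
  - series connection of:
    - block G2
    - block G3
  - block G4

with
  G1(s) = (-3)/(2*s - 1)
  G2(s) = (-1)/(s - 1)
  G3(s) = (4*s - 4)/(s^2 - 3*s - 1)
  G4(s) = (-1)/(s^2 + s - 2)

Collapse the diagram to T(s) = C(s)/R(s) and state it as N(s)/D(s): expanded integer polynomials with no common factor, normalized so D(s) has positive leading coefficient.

[1] combine G2, G3 in series; result (-4)/(s^2 - 3*s - 1)
[2] add G1, (G2*G3), G4 (parallel); the result is T(s) itself (integer coefficients, no common factor, positive leading denominator coefficient)

Answer: (-3*s^4 - 4*s^3 + 21*s^2 + 4*s - 15)/(2*s^5 - 5*s^4 - 10*s^3 + 16*s^2 - s - 2)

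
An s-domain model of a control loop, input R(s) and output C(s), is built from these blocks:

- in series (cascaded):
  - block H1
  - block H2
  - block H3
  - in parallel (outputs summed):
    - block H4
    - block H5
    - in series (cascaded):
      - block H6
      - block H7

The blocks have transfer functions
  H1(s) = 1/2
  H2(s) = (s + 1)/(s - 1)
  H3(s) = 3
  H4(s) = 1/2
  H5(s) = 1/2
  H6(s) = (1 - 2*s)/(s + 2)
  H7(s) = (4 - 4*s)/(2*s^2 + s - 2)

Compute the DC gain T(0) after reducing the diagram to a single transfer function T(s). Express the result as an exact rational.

First reduce the diagram to T(s).

(1) combine H6, H7 in series; result (8*s^2 - 12*s + 4)/(2*s^3 + 5*s^2 - 4)
(2) add H4, H5, (H6*H7) (parallel); result (2*s^3 + 13*s^2 - 12*s)/(2*s^3 + 5*s^2 - 4)
(3) combine H1, H2, H3, (H4+H5+(H6*H7)) in series; result (6*s^4 + 45*s^3 + 3*s^2 - 36*s)/(4*s^4 + 6*s^3 - 10*s^2 - 8*s + 8)
That last expression is T(s); at s = 0 only the constant terms survive, so T(0) = 0/8 = 0.

Answer: 0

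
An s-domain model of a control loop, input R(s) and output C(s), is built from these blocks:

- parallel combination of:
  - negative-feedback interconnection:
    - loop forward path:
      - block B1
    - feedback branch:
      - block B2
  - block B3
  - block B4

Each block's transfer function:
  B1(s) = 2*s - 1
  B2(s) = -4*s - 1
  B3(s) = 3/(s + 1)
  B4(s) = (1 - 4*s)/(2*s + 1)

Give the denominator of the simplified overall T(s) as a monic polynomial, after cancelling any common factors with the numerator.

[1] feedback reduction of B1, B2: (1 - 2*s)/(8*s^2 - 2*s - 2)
[2] parallel reduction of [B1/(1+B1*B2)], B3, B4: (-32*s^4 + 28*s^3 + 30*s^2 - 13*s - 7)/(16*s^4 + 20*s^3 - 2*s^2 - 8*s - 2)
That last expression is T(s), already simplified. Scaling its denominator by 1/16 (the reciprocal of the leading coefficient) yields the monic denominator.

Answer: s^4 + 5*s^3/4 - s^2/8 - s/2 - 1/8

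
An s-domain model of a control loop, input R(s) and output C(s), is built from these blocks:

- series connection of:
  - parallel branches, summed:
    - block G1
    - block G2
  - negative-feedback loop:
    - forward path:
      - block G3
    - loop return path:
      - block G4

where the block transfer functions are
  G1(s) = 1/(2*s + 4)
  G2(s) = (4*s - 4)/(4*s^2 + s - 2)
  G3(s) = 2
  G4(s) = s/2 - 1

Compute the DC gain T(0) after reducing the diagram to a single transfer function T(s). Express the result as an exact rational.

Reducing step by step:

(1) parallel reduction of G1, G2 = (12*s^2 + 9*s - 18)/(8*s^3 + 18*s^2 - 8)
(2) feedback reduction of G3, G4 = 2/(s - 1)
(3) series reduction of (G1+G2), [G3/(1+G3*G4)] = (12*s^2 + 9*s - 18)/(4*s^4 + 5*s^3 - 9*s^2 - 4*s + 4)
That last expression is T(s); at s = 0 only the constant terms survive, so T(0) = -18/4 = -9/2.

Answer: -9/2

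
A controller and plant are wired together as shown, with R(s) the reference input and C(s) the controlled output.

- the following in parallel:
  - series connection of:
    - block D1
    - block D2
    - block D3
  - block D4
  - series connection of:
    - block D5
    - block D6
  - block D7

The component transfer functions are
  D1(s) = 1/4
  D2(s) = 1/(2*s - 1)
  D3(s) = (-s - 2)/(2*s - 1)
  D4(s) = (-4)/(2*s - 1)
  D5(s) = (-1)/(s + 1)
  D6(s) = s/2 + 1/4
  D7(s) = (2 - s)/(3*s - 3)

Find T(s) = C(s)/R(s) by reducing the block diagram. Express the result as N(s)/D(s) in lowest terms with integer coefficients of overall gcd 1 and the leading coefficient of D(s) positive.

First reduce the diagram to T(s).

Step 1 - cascade D1, D2, D3; result (-s - 2)/(16*s^2 - 16*s + 4)
Step 2 - reduce the series chain D5, D6; result (-2*s - 1)/(4*s + 4)
Step 3 - sum the parallel branches (D1*D2*D3), D4, (D5*D6), D7: this yields T(s), and no further normalization is needed

Answer: (-40*s^4 - 31*s^3 + 48*s^2 + 62*s - 31)/(48*s^4 - 48*s^3 - 36*s^2 + 48*s - 12)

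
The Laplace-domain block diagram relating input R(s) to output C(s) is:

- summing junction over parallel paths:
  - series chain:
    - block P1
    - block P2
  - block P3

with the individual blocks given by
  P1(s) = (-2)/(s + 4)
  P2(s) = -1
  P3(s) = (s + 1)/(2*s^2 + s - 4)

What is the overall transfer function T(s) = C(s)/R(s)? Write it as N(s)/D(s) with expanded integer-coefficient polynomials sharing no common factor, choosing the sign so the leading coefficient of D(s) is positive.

[1] combine P1, P2 in series: 2/(s + 4)
[2] parallel reduction of (P1*P2), P3 - this is the overall T(s), already in the required normalized form

Final answer: (5*s^2 + 7*s - 4)/(2*s^3 + 9*s^2 - 16)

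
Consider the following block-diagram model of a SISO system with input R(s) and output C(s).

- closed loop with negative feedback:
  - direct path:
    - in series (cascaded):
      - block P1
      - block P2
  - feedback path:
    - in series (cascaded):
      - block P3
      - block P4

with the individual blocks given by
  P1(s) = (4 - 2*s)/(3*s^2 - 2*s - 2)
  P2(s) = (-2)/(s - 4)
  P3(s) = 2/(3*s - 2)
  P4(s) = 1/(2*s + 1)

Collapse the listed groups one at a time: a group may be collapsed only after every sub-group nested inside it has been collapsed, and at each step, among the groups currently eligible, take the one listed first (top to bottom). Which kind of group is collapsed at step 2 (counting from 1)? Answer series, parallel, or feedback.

Reducing step by step:

[1] combine P1, P2 in series
[2] combine P3, P4 in series
[3] apply the feedback formula to (P1*P2), (P3*P4)
Step 2: series.

Answer: series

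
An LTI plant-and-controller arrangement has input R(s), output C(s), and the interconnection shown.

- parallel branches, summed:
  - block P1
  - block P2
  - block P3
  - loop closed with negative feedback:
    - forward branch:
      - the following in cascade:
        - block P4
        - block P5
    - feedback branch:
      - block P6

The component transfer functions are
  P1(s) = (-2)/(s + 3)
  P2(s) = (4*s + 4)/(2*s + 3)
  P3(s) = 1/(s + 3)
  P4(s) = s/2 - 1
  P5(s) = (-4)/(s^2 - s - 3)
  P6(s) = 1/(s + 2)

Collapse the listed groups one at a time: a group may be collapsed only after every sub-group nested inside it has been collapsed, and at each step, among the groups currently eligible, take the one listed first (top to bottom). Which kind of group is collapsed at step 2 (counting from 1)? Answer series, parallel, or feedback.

The answer is feedback.

Reasoning:
1. multiply P4, P5 (series)
2. collapse the loop ((P4*P5) forward, P6 return)
3. add P1, P2, P3, [(P4*P5)/(1+(P4*P5)*P6)] (parallel)
Step 2: feedback.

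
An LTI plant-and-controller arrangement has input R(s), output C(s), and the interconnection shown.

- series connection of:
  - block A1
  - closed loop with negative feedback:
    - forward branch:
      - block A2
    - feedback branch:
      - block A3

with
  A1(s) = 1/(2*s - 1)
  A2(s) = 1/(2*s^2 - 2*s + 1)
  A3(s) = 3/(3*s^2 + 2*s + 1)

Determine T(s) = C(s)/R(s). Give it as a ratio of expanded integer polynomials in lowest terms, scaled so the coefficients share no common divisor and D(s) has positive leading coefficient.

Step 1 - reduce the feedback loop with forward A2 and return A3 -> (3*s^2 + 2*s + 1)/(6*s^4 - 2*s^3 + s^2 + 4)
Step 2 - reduce the series chain A1, [A2/(1+A2*A3)] - this is the overall T(s), already in the required normalized form

Hence the answer: (3*s^2 + 2*s + 1)/(12*s^5 - 10*s^4 + 4*s^3 - s^2 + 8*s - 4)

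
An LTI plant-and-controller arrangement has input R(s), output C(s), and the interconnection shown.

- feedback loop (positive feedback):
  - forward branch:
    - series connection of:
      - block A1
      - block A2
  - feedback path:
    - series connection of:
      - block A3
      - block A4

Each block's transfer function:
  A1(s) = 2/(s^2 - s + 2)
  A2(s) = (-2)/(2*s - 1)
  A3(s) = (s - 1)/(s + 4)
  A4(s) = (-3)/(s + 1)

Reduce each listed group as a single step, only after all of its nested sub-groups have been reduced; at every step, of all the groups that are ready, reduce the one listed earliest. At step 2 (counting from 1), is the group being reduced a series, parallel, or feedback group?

1. combine A1, A2 in series
2. combine A3, A4 in series
3. close the feedback loop around (A1*A2), (A3*A4)
Step 2: series.

Therefore the answer is series.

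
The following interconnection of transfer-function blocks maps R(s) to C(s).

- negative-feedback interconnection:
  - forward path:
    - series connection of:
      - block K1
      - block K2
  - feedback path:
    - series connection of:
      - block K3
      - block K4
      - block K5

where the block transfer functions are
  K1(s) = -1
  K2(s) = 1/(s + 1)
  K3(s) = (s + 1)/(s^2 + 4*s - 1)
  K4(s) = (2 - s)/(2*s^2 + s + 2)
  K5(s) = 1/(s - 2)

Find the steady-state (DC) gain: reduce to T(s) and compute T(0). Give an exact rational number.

Step 1 - combine K1, K2 in series; result (-1)/(s + 1)
Step 2 - multiply K3, K4, K5 (series); result (-s - 1)/(2*s^4 + 9*s^3 + 4*s^2 + 7*s - 2)
Step 3 - close the feedback loop around (K1*K2), (K3*K4*K5); result (-2*s^4 - 9*s^3 - 4*s^2 - 7*s + 2)/(2*s^5 + 11*s^4 + 13*s^3 + 11*s^2 + 6*s - 1)
The step-3 result is T(s). Setting s = 0: T(0) = 2/(-1) = -2.

Therefore the answer is -2.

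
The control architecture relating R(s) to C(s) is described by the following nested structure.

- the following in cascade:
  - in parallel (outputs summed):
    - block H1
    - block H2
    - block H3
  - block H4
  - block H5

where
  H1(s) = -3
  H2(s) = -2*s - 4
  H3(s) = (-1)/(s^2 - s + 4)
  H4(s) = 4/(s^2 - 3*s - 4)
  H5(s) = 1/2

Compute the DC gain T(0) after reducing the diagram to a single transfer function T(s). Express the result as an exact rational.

The answer is 29/8.

Reasoning:
[1] reduce the parallel group H1, H2, H3 = (-2*s^3 - 5*s^2 - s - 29)/(s^2 - s + 4)
[2] series reduction of (H1+H2+H3), H4, H5 = (-4*s^3 - 10*s^2 - 2*s - 58)/(s^4 - 4*s^3 + 3*s^2 - 8*s - 16)
That last expression is T(s); at s = 0 only the constant terms survive, so T(0) = -58/(-16) = 29/8.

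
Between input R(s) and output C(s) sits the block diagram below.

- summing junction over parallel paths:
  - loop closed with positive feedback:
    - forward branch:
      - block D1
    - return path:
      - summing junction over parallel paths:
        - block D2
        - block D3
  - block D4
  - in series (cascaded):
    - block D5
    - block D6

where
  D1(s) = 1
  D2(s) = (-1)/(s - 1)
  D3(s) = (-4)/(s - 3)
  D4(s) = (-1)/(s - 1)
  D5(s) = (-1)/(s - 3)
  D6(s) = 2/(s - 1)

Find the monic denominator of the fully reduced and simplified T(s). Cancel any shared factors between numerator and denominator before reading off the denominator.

Answer: s^3 - 2*s^2 - 7*s + 12

Working:
Step 1 - combine D2, D3 in parallel: (7 - 5*s)/(s^2 - 4*s + 3)
Step 2 - feedback reduction of D1, (D2+D3): (s^2 - 4*s + 3)/(s^2 + s - 4)
Step 3 - reduce the series chain D5, D6: (-2)/(s^2 - 4*s + 3)
Step 4 - combine [D1/(1-D1*(D2+D3))], D4, (D5*D6) in parallel: (s^3 - 8*s^2 + 14*s - 5)/(s^3 - 2*s^2 - 7*s + 12)
The result of step 4 is T(s) in lowest terms. Its denominator already has leading coefficient 1, so it is monic as it stands.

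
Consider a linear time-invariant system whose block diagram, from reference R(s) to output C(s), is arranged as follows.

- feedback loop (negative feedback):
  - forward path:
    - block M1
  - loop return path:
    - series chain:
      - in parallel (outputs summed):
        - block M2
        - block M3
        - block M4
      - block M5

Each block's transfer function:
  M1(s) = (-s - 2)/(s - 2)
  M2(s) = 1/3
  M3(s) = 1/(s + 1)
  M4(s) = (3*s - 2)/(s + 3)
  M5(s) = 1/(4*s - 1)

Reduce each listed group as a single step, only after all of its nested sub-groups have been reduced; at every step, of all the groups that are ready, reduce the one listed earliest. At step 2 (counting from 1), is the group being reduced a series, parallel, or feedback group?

[1] add M2, M3, M4 (parallel)
[2] series reduction of (M2+M3+M4), M5
[3] feedback reduction of M1, ((M2+M3+M4)*M5)
Step 2 collapses a series group.

Therefore the answer is series.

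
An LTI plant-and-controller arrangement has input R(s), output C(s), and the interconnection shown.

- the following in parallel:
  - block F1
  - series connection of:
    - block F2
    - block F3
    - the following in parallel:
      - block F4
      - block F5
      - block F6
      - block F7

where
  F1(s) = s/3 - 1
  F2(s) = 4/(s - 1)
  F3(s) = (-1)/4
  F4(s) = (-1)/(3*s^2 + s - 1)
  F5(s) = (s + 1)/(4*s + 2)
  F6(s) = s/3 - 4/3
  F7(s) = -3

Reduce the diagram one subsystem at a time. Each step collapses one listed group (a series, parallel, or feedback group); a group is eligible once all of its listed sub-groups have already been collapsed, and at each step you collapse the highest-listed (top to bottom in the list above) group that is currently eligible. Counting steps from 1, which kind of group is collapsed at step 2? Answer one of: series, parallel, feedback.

[1] combine F4, F5, F6, F7 in parallel
[2] reduce the series chain F2, F3, (F4+F5+F6+F7)
[3] parallel reduction of F1, (F2*F3*(F4+F5+F6+F7))
The group at step 2 is a series group.

Hence the answer: series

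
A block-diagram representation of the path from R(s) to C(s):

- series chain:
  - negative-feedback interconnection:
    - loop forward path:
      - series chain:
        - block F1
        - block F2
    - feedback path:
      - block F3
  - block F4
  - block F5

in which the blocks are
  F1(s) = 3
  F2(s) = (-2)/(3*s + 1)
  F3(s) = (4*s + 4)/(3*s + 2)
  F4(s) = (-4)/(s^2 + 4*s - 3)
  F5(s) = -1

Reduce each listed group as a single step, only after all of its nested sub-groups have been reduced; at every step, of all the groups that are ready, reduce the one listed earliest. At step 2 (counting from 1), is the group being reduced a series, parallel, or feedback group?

Reducing step by step:

1. combine F1, F2 in series
2. apply the feedback formula to (F1*F2), F3
3. combine [(F1*F2)/(1+(F1*F2)*F3)], F4, F5 in series
The group at step 2 is a feedback group.

Answer: feedback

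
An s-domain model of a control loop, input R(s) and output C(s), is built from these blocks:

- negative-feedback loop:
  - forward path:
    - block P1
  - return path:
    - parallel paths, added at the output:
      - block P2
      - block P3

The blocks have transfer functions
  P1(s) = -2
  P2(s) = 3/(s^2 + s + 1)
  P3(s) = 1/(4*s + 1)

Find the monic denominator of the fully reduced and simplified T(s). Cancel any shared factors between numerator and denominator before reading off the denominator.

First reduce the diagram to T(s).

1. sum the parallel branches P2, P3; result (s^2 + 13*s + 4)/(4*s^3 + 5*s^2 + 5*s + 1)
2. close the feedback loop around P1, (P2+P3); result (-8*s^3 - 10*s^2 - 10*s - 2)/(4*s^3 + 3*s^2 - 21*s - 7)
T(s) is the step-2 result (common factors already cancelled). Leading coefficient of the denominator: 4. Divide through by 4 for the monic polynomial.

Answer: s^3 + 3*s^2/4 - 21*s/4 - 7/4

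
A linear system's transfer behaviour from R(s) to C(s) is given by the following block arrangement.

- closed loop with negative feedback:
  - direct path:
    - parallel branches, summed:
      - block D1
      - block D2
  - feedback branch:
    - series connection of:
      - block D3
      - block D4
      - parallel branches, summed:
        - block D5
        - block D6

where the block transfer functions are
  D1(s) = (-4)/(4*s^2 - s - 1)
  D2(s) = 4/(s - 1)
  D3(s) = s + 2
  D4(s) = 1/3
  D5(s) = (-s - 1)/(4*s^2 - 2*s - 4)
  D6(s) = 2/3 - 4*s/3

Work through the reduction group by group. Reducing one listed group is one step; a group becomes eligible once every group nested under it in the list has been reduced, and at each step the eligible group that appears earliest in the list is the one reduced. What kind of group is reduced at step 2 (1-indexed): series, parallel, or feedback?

Reducing step by step:

Step 1: add D1, D2 (parallel)
Step 2: sum the parallel branches D5, D6
Step 3: multiply D3, D4, (D5+D6) (series)
Step 4: feedback reduction of (D1+D2), (D3*D4*(D5+D6))
The group at step 2 is a parallel group.

Answer: parallel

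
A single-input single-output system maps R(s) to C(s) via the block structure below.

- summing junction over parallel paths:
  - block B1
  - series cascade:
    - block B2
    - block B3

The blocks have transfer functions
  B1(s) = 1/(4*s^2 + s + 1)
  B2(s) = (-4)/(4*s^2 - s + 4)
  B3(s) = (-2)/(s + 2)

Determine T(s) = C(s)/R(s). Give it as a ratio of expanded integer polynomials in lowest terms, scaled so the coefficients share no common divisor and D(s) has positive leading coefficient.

First reduce the diagram to T(s).

(1) multiply B2, B3 (series); result 8/(4*s^3 + 7*s^2 + 2*s + 8)
(2) parallel reduction of B1, (B2*B3): this yields T(s), and no further normalization is needed

Answer: (4*s^3 + 39*s^2 + 10*s + 16)/(16*s^5 + 32*s^4 + 19*s^3 + 41*s^2 + 10*s + 8)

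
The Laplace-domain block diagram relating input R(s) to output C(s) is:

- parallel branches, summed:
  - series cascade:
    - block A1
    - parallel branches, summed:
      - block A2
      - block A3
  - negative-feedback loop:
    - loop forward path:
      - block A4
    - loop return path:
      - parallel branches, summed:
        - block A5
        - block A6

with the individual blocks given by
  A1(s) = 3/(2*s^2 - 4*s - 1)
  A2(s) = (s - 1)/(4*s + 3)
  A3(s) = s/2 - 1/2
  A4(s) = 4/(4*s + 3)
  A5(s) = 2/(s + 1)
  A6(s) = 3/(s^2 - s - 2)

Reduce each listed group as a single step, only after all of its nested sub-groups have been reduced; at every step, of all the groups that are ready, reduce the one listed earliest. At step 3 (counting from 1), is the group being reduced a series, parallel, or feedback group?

Step 1 - parallel reduction of A2, A3
Step 2 - reduce the series chain A1, (A2+A3)
Step 3 - sum the parallel branches A5, A6
Step 4 - close the feedback loop around A4, (A5+A6)
Step 5 - add (A1*(A2+A3)), [A4/(1+A4*(A5+A6))] (parallel)
At step 3 the group reduced is parallel.

Therefore the answer is parallel.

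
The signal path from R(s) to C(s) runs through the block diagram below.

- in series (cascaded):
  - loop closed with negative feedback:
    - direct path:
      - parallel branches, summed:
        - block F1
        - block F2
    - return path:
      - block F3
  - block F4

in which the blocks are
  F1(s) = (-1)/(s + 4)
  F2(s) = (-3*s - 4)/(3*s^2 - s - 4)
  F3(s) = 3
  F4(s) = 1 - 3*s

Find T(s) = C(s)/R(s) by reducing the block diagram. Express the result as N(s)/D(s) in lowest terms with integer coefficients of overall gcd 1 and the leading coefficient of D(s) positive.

[1] add F1, F2 (parallel); result (-6*s^2 - 15*s - 12)/(3*s^3 + 11*s^2 - 8*s - 16)
[2] reduce the feedback loop with forward (F1+F2) and return F3; result (-6*s^2 - 15*s - 12)/(3*s^3 - 7*s^2 - 53*s - 52)
[3] reduce the series chain [(F1+F2)/(1+(F1+F2)*F3)], F4 - this is the overall T(s), already in the required normalized form

Final answer: (18*s^3 + 39*s^2 + 21*s - 12)/(3*s^3 - 7*s^2 - 53*s - 52)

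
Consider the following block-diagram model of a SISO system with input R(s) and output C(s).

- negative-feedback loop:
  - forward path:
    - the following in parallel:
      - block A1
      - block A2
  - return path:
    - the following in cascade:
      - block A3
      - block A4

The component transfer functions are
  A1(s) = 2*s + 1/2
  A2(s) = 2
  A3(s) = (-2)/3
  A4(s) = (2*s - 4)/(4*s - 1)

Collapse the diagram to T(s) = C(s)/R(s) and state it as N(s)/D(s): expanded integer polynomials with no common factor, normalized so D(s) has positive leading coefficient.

Step 1: combine A1, A2 in parallel gives 2*s + 5/2
Step 2: series reduction of A3, A4 gives (8 - 4*s)/(12*s - 3)
Step 3: apply the feedback formula to (A1+A2), (A3*A4), giving the overall T(s)

Final answer: (-48*s^2 - 48*s + 15)/(16*s^2 - 36*s - 34)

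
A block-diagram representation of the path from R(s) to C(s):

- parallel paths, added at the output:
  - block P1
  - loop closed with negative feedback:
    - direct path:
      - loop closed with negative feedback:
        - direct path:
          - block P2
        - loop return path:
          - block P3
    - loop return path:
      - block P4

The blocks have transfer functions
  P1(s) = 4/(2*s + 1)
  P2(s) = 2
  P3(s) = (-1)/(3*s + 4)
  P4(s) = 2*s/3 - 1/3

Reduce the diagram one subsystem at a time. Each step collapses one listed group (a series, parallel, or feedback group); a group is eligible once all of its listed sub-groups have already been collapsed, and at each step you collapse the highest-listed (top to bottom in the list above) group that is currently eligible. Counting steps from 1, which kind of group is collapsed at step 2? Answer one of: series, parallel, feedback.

Step 1 - collapse the loop (P2 forward, P3 return)
Step 2 - collapse the loop ([P2/(1+P2*P3)] forward, P4 return)
Step 3 - reduce the parallel group P1, [[P2/(1+P2*P3)]/(1+[P2/(1+P2*P3)]*P4)]
At step 2 the group reduced is feedback.

Therefore the answer is feedback.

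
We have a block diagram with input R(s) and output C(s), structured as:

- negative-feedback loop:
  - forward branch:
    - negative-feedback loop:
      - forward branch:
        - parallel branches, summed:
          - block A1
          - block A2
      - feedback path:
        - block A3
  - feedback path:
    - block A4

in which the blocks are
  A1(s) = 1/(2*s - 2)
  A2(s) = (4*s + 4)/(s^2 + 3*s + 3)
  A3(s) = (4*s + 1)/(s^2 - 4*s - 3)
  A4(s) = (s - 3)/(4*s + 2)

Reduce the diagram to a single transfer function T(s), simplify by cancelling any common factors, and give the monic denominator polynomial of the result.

(1) combine A1, A2 in parallel gives (9*s^2 + 3*s - 5)/(2*s^3 + 4*s^2 - 6)
(2) close the feedback loop around (A1+A2), A3 gives (9*s^4 - 33*s^3 - 44*s^2 + 11*s + 15)/(2*s^5 - 4*s^4 + 14*s^3 + 3*s^2 + 7*s + 13)
(3) feedback reduction of [(A1+A2)/(1+(A1+A2)*A3)], A4 gives (36*s^5 - 114*s^4 - 242*s^3 - 44*s^2 + 82*s + 30)/(8*s^6 - 3*s^5 - 12*s^4 + 95*s^3 + 177*s^2 + 48*s - 19)
Step 3 gives the fully reduced T(s), with no common factor left to cancel. The denominator's leading coefficient is 8, so divide each of its coefficients by 8 to get the monic form.

Answer: s^6 - 3*s^5/8 - 3*s^4/2 + 95*s^3/8 + 177*s^2/8 + 6*s - 19/8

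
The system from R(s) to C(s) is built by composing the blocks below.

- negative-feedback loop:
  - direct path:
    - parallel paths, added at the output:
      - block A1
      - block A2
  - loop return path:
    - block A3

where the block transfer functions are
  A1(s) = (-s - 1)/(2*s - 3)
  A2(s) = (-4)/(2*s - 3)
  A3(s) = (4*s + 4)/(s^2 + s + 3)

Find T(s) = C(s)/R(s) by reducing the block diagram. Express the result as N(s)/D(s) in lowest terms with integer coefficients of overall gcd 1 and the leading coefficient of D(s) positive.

Step 1 - add A1, A2 (parallel) gives (-s - 5)/(2*s - 3)
Step 2 - collapse the loop ((A1+A2) forward, A3 return), which is the overall transfer function T(s) = C(s)/R(s) in lowest terms

Final answer: (-s^3 - 6*s^2 - 8*s - 15)/(2*s^3 - 5*s^2 - 21*s - 29)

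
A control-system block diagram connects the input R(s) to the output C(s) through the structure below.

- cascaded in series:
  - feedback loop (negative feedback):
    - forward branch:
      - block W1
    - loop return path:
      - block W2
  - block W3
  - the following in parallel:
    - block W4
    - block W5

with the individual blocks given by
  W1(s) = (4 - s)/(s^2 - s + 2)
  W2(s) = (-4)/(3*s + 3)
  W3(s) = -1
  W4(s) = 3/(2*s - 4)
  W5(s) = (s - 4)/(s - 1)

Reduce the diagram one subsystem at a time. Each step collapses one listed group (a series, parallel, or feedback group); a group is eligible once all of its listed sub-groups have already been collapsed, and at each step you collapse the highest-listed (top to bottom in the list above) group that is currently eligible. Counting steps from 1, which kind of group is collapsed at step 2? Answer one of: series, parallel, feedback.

Answer: parallel

Working:
Step 1 - apply the feedback formula to W1, W2
Step 2 - reduce the parallel group W4, W5
Step 3 - multiply [W1/(1+W1*W2)], W3, (W4+W5) (series)
Step 2 collapses a parallel group.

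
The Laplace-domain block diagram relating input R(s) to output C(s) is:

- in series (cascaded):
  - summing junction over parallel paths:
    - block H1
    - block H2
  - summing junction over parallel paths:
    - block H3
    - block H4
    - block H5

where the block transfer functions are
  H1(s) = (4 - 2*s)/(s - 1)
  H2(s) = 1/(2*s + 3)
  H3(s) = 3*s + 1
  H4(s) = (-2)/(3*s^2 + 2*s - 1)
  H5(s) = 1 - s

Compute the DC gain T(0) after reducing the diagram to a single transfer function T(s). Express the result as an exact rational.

Reducing step by step:

Step 1: parallel reduction of H1, H2 = (-4*s^2 + 3*s + 11)/(2*s^2 + s - 3)
Step 2: parallel reduction of H3, H4, H5 = (6*s^3 + 10*s^2 + 2*s - 4)/(3*s^2 + 2*s - 1)
Step 3: multiply (H1+H2), (H3+H4+H5) (series) = (-24*s^5 - 22*s^4 + 88*s^3 + 132*s^2 + 10*s - 44)/(6*s^4 + 7*s^3 - 9*s^2 - 7*s + 3)
That last expression is T(s); at s = 0 only the constant terms survive, so T(0) = -44/3.

Answer: -44/3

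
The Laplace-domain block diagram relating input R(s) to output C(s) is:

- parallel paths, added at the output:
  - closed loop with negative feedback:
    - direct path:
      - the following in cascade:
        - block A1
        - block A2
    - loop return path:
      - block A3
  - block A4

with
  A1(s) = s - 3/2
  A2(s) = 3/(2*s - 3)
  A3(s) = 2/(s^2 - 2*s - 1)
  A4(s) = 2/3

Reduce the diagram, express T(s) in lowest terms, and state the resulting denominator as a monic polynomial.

Answer: s^2 - 2*s + 2

Working:
[1] cascade A1, A2, giving 3/2
[2] reduce the feedback loop with forward (A1*A2) and return A3, giving (3*s^2 - 6*s - 3)/(2*s^2 - 4*s + 4)
[3] sum the parallel branches [(A1*A2)/(1+(A1*A2)*A3)], A4, giving (13*s^2 - 26*s - 1)/(6*s^2 - 12*s + 12)
That last expression is T(s), already simplified. Scaling its denominator by 1/6 (the reciprocal of the leading coefficient) yields the monic denominator.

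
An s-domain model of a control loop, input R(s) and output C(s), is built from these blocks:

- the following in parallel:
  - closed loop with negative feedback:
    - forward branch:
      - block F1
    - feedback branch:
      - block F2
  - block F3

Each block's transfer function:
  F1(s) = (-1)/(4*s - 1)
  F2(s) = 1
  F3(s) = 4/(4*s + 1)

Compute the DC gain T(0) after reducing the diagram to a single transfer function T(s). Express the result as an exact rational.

Reducing step by step:

Step 1 - apply the feedback formula to F1, F2 = (-1)/(4*s - 2)
Step 2 - sum the parallel branches [F1/(1+F1*F2)], F3 = (12*s - 9)/(16*s^2 - 4*s - 2)
Step 2 gives the overall T(s). Then T(0) = -9/(-2) = 9/2.

Answer: 9/2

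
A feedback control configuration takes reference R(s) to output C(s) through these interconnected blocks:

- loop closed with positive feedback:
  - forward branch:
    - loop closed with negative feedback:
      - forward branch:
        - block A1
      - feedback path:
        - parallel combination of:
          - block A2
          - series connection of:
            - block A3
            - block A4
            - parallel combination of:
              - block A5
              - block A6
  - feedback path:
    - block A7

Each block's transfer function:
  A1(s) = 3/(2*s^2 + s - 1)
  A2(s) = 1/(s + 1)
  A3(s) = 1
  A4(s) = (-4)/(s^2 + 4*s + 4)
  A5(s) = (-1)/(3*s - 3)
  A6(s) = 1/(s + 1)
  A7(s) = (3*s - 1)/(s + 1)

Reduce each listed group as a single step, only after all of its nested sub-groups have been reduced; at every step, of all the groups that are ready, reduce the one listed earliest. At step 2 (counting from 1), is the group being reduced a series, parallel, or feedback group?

The answer is series.

Reasoning:
Step 1 - reduce the parallel group A5, A6
Step 2 - cascade A3, A4, (A5+A6)
Step 3 - sum the parallel branches A2, (A3*A4*(A5+A6))
Step 4 - feedback reduction of A1, (A2+(A3*A4*(A5+A6)))
Step 5 - collapse the loop ([A1/(1+A1*(A2+(A3*A4*(A5+A6))))] forward, A7 return)
At step 2 the group reduced is series.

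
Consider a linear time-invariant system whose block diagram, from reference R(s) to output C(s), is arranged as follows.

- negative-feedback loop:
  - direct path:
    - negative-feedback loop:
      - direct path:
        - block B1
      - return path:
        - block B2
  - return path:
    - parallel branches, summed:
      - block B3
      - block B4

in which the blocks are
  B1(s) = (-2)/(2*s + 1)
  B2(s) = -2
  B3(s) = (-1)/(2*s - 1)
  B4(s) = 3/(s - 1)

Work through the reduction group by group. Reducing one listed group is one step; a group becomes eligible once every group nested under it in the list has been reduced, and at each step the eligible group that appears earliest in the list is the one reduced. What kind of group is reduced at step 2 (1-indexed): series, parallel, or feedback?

Step 1. apply the feedback formula to B1, B2
Step 2. sum the parallel branches B3, B4
Step 3. feedback reduction of [B1/(1+B1*B2)], (B3+B4)
The group at step 2 is a parallel group.

Answer: parallel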